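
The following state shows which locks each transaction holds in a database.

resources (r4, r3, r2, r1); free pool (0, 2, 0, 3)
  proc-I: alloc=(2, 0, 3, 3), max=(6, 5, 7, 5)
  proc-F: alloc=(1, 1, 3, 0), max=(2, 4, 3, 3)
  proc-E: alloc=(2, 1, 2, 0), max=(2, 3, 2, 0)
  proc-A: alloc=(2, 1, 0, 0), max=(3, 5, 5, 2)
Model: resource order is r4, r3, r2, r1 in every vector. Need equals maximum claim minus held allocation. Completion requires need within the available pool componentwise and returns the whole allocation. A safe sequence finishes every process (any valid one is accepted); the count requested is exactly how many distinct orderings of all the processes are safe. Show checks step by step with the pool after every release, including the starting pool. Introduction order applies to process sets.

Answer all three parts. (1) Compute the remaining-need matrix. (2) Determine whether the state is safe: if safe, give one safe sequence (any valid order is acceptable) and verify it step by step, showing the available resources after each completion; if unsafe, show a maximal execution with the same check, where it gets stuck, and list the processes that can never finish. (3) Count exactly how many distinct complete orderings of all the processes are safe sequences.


(1) Need matrix, components ordered r4, r3, r2, r1:
  proc-I: (4, 5, 4, 2)
  proc-F: (1, 3, 0, 3)
  proc-E: (0, 2, 0, 0)
  proc-A: (1, 4, 5, 2)
(2) SAFE, for example via the order proc-E, proc-F, proc-A, proc-I.
Key observation: proc-E marks the first exact bind of the order: its need (0, 2, 0, 0) fits the free (0, 2, 0, 3) with zero slack on a requested resource.
Check, step by step:
  pool = (0, 2, 0, 3)
  run proc-E (needs (0, 2, 0, 0), free (0, 2, 0, 3)); after release of (2, 1, 2, 0) the pool is (2, 3, 2, 3)
  run proc-F (needs (1, 3, 0, 3), free (2, 3, 2, 3)); after release of (1, 1, 3, 0) the pool is (3, 4, 5, 3)
  run proc-A (needs (1, 4, 5, 2), free (3, 4, 5, 3)); after release of (2, 1, 0, 0) the pool is (5, 5, 5, 3)
  run proc-I (needs (4, 5, 4, 2), free (5, 5, 5, 3)); after release of (2, 0, 3, 3) the pool is (7, 5, 8, 6)
(3) Precisely 1 of the possible complete orderings is a safe sequence.


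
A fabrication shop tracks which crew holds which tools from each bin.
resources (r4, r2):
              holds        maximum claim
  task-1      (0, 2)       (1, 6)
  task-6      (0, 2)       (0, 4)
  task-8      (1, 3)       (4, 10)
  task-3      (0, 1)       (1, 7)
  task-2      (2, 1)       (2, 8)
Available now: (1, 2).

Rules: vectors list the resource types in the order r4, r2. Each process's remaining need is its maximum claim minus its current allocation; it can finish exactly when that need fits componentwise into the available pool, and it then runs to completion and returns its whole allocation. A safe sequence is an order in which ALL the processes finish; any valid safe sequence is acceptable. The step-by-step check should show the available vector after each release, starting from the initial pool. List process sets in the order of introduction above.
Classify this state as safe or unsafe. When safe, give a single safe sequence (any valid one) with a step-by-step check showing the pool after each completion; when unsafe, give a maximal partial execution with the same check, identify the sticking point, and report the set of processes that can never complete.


The state is SAFE; one workable sequence: task-6, task-1, task-3, task-2, task-8.
Key observation: task-6 marks the first exact bind of the order: its need (0, 2) fits the free (1, 2) with zero slack on a requested resource.
Verifying each step:
  pool = (1, 2)
  task-6 needs (0, 2) <= (1, 2) -> finishes; pool += (0, 2) = (1, 4)
  task-1 needs (1, 4) <= (1, 4) -> finishes; pool += (0, 2) = (1, 6)
  task-3 needs (1, 6) <= (1, 6) -> finishes; pool += (0, 1) = (1, 7)
  task-2 needs (0, 7) <= (1, 7) -> finishes; pool += (2, 1) = (3, 8)
  task-8 needs (3, 7) <= (3, 8) -> finishes; pool += (1, 3) = (4, 11)


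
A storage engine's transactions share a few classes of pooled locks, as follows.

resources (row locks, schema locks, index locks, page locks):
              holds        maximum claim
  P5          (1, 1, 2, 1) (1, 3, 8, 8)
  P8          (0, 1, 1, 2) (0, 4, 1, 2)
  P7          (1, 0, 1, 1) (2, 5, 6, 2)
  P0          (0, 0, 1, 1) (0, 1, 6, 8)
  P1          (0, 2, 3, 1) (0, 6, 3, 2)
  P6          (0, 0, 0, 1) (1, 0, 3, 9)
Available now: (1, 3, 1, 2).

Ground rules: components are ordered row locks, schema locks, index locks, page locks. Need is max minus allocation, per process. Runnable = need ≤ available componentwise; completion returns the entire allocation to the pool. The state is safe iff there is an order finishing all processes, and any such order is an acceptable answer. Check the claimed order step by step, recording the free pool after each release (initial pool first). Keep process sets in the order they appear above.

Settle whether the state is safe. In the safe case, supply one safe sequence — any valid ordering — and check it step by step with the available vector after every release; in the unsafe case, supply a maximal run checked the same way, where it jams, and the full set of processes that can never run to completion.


The state is UNSAFE.
Key observation: page locks is the bottleneck — with P8, P1, P7 done the pool holds (2, 6, 6, 6), short of every remaining need.
A maximal execution: P8, P1, P7 — then nothing else fits. Step-by-step check:
  pool = (1, 3, 1, 2)
  P8 needs (0, 3, 0, 0) <= (1, 3, 1, 2) -> finishes; pool += (0, 1, 1, 2) = (1, 4, 2, 4)
  P1 needs (0, 4, 0, 1) <= (1, 4, 2, 4) -> finishes; pool += (0, 2, 3, 1) = (1, 6, 5, 5)
  P7 needs (1, 5, 5, 1) <= (1, 6, 5, 5) -> finishes; pool += (1, 0, 1, 1) = (2, 6, 6, 6)
  P5 cannot run: need (0, 2, 6, 7) vs free (2, 6, 6, 6) (insufficient page locks)
  P0 cannot run: need (0, 1, 5, 7) vs free (2, 6, 6, 6) (insufficient page locks)
  P6 cannot run: need (1, 0, 3, 8) vs free (2, 6, 6, 6) (insufficient page locks)
Permanently blocked: P5, P0 and P6.


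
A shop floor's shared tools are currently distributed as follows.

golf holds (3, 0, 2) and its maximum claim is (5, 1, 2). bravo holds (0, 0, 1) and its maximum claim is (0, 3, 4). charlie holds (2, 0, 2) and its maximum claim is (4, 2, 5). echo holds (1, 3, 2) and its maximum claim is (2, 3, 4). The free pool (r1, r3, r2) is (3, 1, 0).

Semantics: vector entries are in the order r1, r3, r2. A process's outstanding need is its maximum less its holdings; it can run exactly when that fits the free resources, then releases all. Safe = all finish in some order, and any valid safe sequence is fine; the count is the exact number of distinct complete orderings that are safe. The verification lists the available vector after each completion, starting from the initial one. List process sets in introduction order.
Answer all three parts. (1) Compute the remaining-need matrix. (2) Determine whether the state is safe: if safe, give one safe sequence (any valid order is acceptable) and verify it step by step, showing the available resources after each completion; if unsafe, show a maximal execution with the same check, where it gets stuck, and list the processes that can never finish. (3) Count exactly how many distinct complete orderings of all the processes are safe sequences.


(1) Outstanding need per process (order r1, r3, r2):
  golf: (2, 1, 0)
  bravo: (0, 3, 3)
  charlie: (2, 2, 3)
  echo: (1, 0, 2)
(2) SAFE. One safe sequence: golf, echo, bravo, charlie.
Key observation: reading the order forward, golf is the first process whose need (2, 1, 0) meets the free pool (3, 1, 0) exactly on a resource it requests.
Walking it through:
  pool = (3, 1, 0)
  run golf (needs (2, 1, 0), free (3, 1, 0)); after release of (3, 0, 2) the pool is (6, 1, 2)
  run echo (needs (1, 0, 2), free (6, 1, 2)); after release of (1, 3, 2) the pool is (7, 4, 4)
  run bravo (needs (0, 3, 3), free (7, 4, 4)); after release of (0, 0, 1) the pool is (7, 4, 5)
  run charlie (needs (2, 2, 3), free (7, 4, 5)); after release of (2, 0, 2) the pool is (9, 4, 7)
(3) The exact count: 2 of the possible complete orderings are safe sequences.


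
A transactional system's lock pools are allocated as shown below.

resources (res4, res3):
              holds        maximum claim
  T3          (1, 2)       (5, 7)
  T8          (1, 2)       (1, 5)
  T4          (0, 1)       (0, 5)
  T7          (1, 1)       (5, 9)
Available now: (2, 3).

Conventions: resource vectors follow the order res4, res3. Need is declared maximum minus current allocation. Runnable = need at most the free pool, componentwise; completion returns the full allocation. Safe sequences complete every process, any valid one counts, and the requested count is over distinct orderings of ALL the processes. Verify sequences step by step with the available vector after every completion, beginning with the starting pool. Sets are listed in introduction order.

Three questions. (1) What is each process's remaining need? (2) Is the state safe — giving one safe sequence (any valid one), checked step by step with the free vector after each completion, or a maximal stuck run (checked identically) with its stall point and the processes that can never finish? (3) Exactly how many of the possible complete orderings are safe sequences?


(1) Need matrix, components ordered res4, res3:
  T3: (4, 5)
  T8: (0, 3)
  T4: (0, 4)
  T7: (4, 8)
(2) The state is UNSAFE.
Key observation: no order helps: past T8, T4, the free pool tops out at (3, 6), below what each blocked process needs in res4.
The run T8, T4 cannot be extended any further. Verifying each step:
  pool = (2, 3)
  T8: need (0, 3) fits (2, 3); releases (1, 2), pool now (3, 5)
  T4: need (0, 4) fits (3, 5); releases (0, 1), pool now (3, 6)
  blocked: T3 wants (4, 5), pool (3, 6) — not enough res4
  blocked: T7 wants (4, 8), pool (3, 6) — not enough res4 and res3
Never able to finish: T3 and T7.
(3) Precisely 0 of the possible complete orderings are safe sequences.


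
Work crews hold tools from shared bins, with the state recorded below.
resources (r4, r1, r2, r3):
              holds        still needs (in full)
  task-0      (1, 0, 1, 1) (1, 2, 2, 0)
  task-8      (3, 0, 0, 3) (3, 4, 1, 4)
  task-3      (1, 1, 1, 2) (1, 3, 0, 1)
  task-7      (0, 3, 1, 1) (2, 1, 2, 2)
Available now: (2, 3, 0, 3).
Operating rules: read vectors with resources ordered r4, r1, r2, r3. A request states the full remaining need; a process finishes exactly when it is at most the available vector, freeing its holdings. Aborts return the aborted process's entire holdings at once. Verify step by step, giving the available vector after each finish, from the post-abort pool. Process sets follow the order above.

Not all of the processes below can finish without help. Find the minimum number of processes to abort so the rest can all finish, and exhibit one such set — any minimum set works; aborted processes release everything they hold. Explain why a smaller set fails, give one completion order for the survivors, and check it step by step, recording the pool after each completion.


The answer: abort task-0.
Key observation: the returned (1, 0, 1, 1) from task-0 is what brings task-7 — unrunnable before, under any order — into play at step 3.
Why nothing smaller works: aborting no one leaves the state deadlocked as given.
The survivors complete as task-3, task-8, task-7. Step-by-step check (starting from the post-abort pool):
  pool = (3, 3, 1, 4)
  task-3: need (1, 3, 0, 1) fits (3, 3, 1, 4); releases (1, 1, 1, 2), pool now (4, 4, 2, 6)
  task-8: need (3, 4, 1, 4) fits (4, 4, 2, 6); releases (3, 0, 0, 3), pool now (7, 4, 2, 9)
  task-7: need (2, 1, 2, 2) fits (7, 4, 2, 9); releases (0, 3, 1, 1), pool now (7, 7, 3, 10)


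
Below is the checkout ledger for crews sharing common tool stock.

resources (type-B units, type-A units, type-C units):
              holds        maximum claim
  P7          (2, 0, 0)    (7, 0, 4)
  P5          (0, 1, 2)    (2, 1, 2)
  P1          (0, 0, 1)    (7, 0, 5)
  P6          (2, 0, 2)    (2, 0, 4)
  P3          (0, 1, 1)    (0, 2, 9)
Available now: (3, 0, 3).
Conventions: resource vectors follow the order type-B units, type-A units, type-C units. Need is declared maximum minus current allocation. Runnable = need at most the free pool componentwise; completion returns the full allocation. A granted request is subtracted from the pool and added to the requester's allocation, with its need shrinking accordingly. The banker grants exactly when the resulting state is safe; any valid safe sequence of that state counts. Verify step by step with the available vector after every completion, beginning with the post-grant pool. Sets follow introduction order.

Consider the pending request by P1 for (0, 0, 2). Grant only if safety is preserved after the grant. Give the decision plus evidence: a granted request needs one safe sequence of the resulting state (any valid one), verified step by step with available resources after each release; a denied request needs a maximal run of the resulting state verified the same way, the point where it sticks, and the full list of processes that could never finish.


GRANT — the state after the grant stays safe, e.g. via P5, P6, P7, P1, P3.
Key observation: the transfer keeps a workable pool ((3, 0, 1)); P5 starts the safe sequence.
Check on the post-grant state, step by step:
  pool = (3, 0, 1)
  P5: need (2, 0, 0) fits (3, 0, 1); releases (0, 1, 2), pool now (3, 1, 3)
  P6: need (0, 0, 2) fits (3, 1, 3); releases (2, 0, 2), pool now (5, 1, 5)
  P7: need (5, 0, 4) fits (5, 1, 5); releases (2, 0, 0), pool now (7, 1, 5)
  P1: need (7, 0, 2) fits (7, 1, 5); releases (0, 0, 3), pool now (7, 1, 8)
  P3: need (0, 1, 8) fits (7, 1, 8); releases (0, 1, 1), pool now (7, 2, 9)


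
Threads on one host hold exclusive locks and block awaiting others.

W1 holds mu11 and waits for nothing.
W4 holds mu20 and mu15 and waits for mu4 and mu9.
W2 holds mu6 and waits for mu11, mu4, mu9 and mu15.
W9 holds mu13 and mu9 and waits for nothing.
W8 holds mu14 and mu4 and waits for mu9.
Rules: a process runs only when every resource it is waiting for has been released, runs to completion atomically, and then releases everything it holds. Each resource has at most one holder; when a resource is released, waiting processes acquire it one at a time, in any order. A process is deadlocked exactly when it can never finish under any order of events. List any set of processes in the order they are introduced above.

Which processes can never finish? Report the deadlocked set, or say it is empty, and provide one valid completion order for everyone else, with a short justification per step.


Nothing here is deadlocked.
Key observation: no waiting chain loops back on itself — every chain ends at a process that waits on nothing, so everyone eventually runs.
The rest can finish in the order W9, W1, W8, W4, W2.
Check, step by step:
  W9: no waits; runs immediately, freeing mu13 and mu9
  W1: no waits; runs immediately, freeing mu11
  W8: everything it awaited (mu9) is free; runs, freeing mu14 and mu4
  W4: everything it awaited (mu4 and mu9) is free; runs, freeing mu20 and mu15
  W2: everything it awaited (mu11, mu4, mu9 and mu15) is free; runs, freeing mu6


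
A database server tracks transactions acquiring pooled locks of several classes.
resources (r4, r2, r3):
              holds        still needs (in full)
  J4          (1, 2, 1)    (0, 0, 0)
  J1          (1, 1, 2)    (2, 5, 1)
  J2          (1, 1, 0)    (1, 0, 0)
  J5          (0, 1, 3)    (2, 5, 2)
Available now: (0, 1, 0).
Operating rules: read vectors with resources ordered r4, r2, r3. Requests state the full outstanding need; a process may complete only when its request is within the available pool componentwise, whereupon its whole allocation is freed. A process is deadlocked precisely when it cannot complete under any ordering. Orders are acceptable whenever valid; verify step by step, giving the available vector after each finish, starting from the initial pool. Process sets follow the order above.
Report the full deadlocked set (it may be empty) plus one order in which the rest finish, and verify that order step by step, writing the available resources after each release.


Deadlocked: J1 and J5.
Key observation: no order helps: past J4, J2, the free pool tops out at (2, 4, 1), below what each blocked process needs in r2.
A valid finishing order for the others: J4, J2. Step-by-step check:
  pool = (0, 1, 0)
  J4: need (0, 0, 0) fits (0, 1, 0); releases (1, 2, 1), pool now (1, 3, 1)
  J2: need (1, 0, 0) fits (1, 3, 1); releases (1, 1, 0), pool now (2, 4, 1)
The blocked processes can never fit:
  J1 cannot run: need (2, 5, 1) vs free (2, 4, 1) (insufficient r2)
  J5 cannot run: need (2, 5, 2) vs free (2, 4, 1) (insufficient r2 and r3)


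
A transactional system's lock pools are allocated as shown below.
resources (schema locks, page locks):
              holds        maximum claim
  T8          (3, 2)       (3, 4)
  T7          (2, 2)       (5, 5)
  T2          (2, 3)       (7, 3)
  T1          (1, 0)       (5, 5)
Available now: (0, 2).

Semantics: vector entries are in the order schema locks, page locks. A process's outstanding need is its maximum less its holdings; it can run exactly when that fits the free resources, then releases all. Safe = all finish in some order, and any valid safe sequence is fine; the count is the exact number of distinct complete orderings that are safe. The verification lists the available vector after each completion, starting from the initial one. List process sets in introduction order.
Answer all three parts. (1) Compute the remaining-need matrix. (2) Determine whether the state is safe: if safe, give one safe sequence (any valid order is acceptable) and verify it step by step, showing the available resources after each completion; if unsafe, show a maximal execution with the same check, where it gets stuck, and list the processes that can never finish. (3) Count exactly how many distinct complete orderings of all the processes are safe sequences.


(1) Remaining need (order schema locks, page locks):
  T8: (0, 2)
  T7: (3, 3)
  T2: (5, 0)
  T1: (4, 5)
(2) The state is SAFE; one workable sequence: T8, T7, T2, T1.
Key observation: the first exact fit in this order is T8 — it needs (0, 2) with (0, 2) free, meeting a requested resource to the last unit.
Check, step by step:
  pool = (0, 2)
  T8 needs (0, 2) <= (0, 2) -> finishes; pool += (3, 2) = (3, 4)
  T7 needs (3, 3) <= (3, 4) -> finishes; pool += (2, 2) = (5, 6)
  T2 needs (5, 0) <= (5, 6) -> finishes; pool += (2, 3) = (7, 9)
  T1 needs (4, 5) <= (7, 9) -> finishes; pool += (1, 0) = (8, 9)
(3) Exactly 2 of the possible complete orderings are safe sequences.


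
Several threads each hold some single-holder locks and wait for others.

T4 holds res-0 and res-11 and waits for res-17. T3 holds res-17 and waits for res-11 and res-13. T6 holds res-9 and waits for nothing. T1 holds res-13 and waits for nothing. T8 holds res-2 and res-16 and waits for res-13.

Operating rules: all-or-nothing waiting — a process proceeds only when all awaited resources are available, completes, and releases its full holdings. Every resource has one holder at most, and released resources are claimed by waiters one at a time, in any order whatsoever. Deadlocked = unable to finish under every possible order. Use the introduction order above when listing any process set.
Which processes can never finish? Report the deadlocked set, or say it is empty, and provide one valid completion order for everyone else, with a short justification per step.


Deadlocked: T4 and T3.
Key observation: nobody on the ring T4 -> T3 -> T4 can start until another member finishes, which never happens; no other process is dragged down with it.
The rest can finish in the order T1, T8, T6.
Check, step by step:
  T1: no waits; runs immediately, freeing res-13
  T8 waits on res-13 — all released -> runs and releases res-2 and res-16
  T6: no waits; runs immediately, freeing res-9


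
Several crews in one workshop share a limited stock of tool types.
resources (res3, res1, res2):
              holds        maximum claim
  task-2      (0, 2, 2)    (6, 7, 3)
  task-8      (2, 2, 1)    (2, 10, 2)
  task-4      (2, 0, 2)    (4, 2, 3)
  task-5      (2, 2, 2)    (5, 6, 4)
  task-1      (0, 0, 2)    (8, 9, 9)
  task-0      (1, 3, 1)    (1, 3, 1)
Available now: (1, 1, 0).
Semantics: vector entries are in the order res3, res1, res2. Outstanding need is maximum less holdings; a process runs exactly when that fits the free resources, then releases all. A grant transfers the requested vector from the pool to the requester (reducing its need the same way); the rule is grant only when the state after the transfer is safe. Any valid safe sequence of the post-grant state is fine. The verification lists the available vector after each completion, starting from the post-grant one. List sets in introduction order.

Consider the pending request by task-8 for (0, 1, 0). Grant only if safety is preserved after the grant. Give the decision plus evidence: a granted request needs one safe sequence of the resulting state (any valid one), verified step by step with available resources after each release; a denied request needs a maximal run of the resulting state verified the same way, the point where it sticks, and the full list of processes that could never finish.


DENY — the pretend-granted state is unsafe.
Key observation: once task-0, task-4 finish, the pool peaks at (4, 3, 3) — and every remaining process still needs more res1 than that.
On the post-grant state, task-0, task-4 is a maximal run — nothing extends it. Step-by-step check:
  pool = (1, 0, 0)
  task-0: need (0, 0, 0) fits (1, 0, 0); releases (1, 3, 1), pool now (2, 3, 1)
  task-4: need (2, 2, 1) fits (2, 3, 1); releases (2, 0, 2), pool now (4, 3, 3)
  blocked: task-2 wants (6, 5, 1), pool (4, 3, 3) — not enough res3 and res1
  blocked: task-8 wants (0, 7, 1), pool (4, 3, 3) — not enough res1
  blocked: task-5 wants (3, 4, 2), pool (4, 3, 3) — not enough res1
  blocked: task-1 wants (8, 9, 7), pool (4, 3, 3) — not enough res3, res1 and res2
Had the request been granted, task-2, task-8, task-5 and task-1 could never finish.


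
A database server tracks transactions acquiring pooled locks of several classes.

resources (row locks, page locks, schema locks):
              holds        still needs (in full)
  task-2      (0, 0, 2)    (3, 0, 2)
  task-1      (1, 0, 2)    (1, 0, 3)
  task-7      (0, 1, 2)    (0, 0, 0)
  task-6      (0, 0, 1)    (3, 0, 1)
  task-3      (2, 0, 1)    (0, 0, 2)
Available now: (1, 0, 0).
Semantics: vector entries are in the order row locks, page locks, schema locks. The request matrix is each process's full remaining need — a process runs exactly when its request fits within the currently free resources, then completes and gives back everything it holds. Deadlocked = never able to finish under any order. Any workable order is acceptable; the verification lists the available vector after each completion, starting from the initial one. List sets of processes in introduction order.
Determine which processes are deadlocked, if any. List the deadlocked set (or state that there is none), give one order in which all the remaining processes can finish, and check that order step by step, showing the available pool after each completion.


Nothing here is deadlocked.
Key observation: task-7 leads a chain of completions in which each release enables another process.
The rest can finish in the order task-7, task-3, task-2, task-1, task-6. Verifying each step:
  pool = (1, 0, 0)
  task-7: need (0, 0, 0) fits (1, 0, 0); releases (0, 1, 2), pool now (1, 1, 2)
  task-3: need (0, 0, 2) fits (1, 1, 2); releases (2, 0, 1), pool now (3, 1, 3)
  task-2: need (3, 0, 2) fits (3, 1, 3); releases (0, 0, 2), pool now (3, 1, 5)
  task-1: need (1, 0, 3) fits (3, 1, 5); releases (1, 0, 2), pool now (4, 1, 7)
  task-6: need (3, 0, 1) fits (4, 1, 7); releases (0, 0, 1), pool now (4, 1, 8)


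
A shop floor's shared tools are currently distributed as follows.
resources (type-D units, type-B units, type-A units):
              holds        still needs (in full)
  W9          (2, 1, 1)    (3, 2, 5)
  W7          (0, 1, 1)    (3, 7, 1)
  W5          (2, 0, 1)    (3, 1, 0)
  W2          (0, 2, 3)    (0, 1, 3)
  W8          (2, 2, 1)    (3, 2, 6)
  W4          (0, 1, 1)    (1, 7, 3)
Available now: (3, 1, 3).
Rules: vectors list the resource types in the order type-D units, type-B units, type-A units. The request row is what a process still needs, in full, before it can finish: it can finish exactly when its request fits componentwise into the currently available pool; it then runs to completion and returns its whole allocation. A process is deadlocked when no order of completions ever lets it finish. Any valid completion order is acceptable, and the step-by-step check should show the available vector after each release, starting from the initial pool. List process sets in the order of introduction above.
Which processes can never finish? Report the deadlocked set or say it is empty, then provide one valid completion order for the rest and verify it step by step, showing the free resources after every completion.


Deadlocked: W7 and W4.
Key observation: after W5, W2, W8, W9 complete, (9, 6, 9) is the best the pool ever gets, yet each leftover process wants more type-B units.
A valid finishing order for the others: W5, W2, W8, W9. Walking it through:
  pool = (3, 1, 3)
  run W5 (needs (3, 1, 0), free (3, 1, 3)); after release of (2, 0, 1) the pool is (5, 1, 4)
  run W2 (needs (0, 1, 3), free (5, 1, 4)); after release of (0, 2, 3) the pool is (5, 3, 7)
  run W8 (needs (3, 2, 6), free (5, 3, 7)); after release of (2, 2, 1) the pool is (7, 5, 8)
  run W9 (needs (3, 2, 5), free (7, 5, 8)); after release of (2, 1, 1) the pool is (9, 6, 9)
None of the blocked processes ever fits:
  W7 still needs (3, 7, 1) but only (9, 6, 9) is free — short on type-B units
  W4 still needs (1, 7, 3) but only (9, 6, 9) is free — short on type-B units


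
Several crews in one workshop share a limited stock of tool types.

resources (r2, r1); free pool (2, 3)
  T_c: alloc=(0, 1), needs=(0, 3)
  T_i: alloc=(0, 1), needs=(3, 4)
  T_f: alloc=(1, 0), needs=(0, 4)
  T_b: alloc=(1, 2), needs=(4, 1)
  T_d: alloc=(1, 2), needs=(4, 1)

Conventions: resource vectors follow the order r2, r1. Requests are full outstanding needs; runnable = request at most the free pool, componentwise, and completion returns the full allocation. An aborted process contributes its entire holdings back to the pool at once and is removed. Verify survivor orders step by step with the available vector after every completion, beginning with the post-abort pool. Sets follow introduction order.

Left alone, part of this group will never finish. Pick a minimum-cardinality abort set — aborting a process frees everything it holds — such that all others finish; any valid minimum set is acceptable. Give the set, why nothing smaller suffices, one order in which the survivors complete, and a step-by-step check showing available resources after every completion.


Minimum abort set: T_d.
Key observation: before aborting T_d, T_b was permanently blocked — no order could ever run it; afterwards it completes at step 4.
Minimality: the empty abort set fails — the state is deadlocked as it stands.
The survivors complete as T_i, T_c, T_f, T_b. Step-by-step check (starting from the post-abort pool):
  pool = (3, 5)
  T_i: need (3, 4) fits (3, 5); releases (0, 1), pool now (3, 6)
  T_c: need (0, 3) fits (3, 6); releases (0, 1), pool now (3, 7)
  T_f: need (0, 4) fits (3, 7); releases (1, 0), pool now (4, 7)
  T_b: need (4, 1) fits (4, 7); releases (1, 2), pool now (5, 9)


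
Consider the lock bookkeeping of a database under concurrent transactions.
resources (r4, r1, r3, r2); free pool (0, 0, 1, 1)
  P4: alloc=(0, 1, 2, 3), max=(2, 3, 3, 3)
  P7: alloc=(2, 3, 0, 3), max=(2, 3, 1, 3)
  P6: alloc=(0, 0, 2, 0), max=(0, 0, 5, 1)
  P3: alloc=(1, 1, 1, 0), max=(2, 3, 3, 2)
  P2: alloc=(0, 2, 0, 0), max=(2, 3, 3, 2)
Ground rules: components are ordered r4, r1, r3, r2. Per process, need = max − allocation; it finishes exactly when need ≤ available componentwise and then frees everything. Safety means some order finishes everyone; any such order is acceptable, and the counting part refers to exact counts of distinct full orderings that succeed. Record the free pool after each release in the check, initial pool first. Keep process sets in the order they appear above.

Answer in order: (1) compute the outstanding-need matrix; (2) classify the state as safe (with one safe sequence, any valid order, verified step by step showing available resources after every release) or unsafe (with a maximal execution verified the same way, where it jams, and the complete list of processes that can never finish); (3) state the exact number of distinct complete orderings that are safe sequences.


(1) Outstanding need per process (order r4, r1, r3, r2):
  P4: (2, 2, 1, 0)
  P7: (0, 0, 1, 0)
  P6: (0, 0, 3, 1)
  P3: (1, 2, 2, 2)
  P2: (2, 1, 3, 2)
(2) SAFE. One safe sequence: P7, P4, P3, P2, P6.
Key observation: reading the order forward, P7 is the first process whose need (0, 0, 1, 0) meets the free pool (0, 0, 1, 1) exactly on a resource it requests.
Check, step by step:
  pool = (0, 0, 1, 1)
  P7: need (0, 0, 1, 0) fits (0, 0, 1, 1); releases (2, 3, 0, 3), pool now (2, 3, 1, 4)
  P4: need (2, 2, 1, 0) fits (2, 3, 1, 4); releases (0, 1, 2, 3), pool now (2, 4, 3, 7)
  P3: need (1, 2, 2, 2) fits (2, 4, 3, 7); releases (1, 1, 1, 0), pool now (3, 5, 4, 7)
  P2: need (2, 1, 3, 2) fits (3, 5, 4, 7); releases (0, 2, 0, 0), pool now (3, 7, 4, 7)
  P6: need (0, 0, 3, 1) fits (3, 7, 4, 7); releases (0, 0, 2, 0), pool now (3, 7, 6, 7)
(3) Exactly 6 of the possible complete orderings are safe sequences.


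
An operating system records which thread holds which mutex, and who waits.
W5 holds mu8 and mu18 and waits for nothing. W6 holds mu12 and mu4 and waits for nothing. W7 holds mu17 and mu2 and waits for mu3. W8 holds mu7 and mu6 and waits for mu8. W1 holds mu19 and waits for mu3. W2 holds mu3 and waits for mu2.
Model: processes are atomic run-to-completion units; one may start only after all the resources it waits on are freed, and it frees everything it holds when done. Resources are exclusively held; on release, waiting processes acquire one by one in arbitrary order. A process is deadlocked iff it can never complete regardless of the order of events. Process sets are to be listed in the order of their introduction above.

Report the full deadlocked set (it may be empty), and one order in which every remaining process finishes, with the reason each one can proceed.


The deadlocked set is W7, W1 and W2.
Key observation: along W7 -> W2 -> W7, each member waits on what the next one holds — a deadlock; W1 waits into the deadlock from upstream.
A valid finishing order for the others: W5, W6, W8.
Walking it through:
  W5: no waits; runs immediately, freeing mu8 and mu18
  W6: no waits; runs immediately, freeing mu12 and mu4
  W8: everything it awaited (mu8) is free; runs, freeing mu7 and mu6


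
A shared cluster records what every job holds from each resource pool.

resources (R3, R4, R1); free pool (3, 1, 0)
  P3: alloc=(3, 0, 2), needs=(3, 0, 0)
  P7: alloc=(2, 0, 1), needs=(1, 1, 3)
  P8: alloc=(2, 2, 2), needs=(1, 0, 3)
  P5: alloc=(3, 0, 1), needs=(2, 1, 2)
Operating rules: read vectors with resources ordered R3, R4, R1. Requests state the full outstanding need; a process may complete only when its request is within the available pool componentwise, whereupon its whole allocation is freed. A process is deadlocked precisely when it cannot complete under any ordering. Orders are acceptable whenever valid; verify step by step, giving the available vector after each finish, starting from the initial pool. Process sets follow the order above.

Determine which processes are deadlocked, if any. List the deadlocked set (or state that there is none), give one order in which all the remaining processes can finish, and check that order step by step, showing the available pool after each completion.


No process is deadlocked.
Key observation: starting with P3, each completion frees enough for the next — no one is permanently blocked.
The rest can finish in the order P3, P5, P7, P8. Walking it through:
  pool = (3, 1, 0)
  P3 needs (3, 0, 0) <= (3, 1, 0) -> finishes; pool += (3, 0, 2) = (6, 1, 2)
  P5 needs (2, 1, 2) <= (6, 1, 2) -> finishes; pool += (3, 0, 1) = (9, 1, 3)
  P7 needs (1, 1, 3) <= (9, 1, 3) -> finishes; pool += (2, 0, 1) = (11, 1, 4)
  P8 needs (1, 0, 3) <= (11, 1, 4) -> finishes; pool += (2, 2, 2) = (13, 3, 6)


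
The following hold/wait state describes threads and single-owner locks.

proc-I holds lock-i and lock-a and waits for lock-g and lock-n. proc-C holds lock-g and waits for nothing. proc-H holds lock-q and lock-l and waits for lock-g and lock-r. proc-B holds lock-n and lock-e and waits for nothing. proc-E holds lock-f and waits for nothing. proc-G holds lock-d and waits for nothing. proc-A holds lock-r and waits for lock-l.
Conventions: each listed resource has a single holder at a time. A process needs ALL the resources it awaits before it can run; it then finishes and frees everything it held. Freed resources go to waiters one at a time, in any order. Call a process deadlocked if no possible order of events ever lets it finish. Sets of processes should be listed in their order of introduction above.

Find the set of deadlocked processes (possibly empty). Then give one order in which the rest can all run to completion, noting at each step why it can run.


Deadlocked set: proc-H and proc-A.
Key observation: along proc-H -> proc-A -> proc-H, each member waits on what the next one holds — a deadlock; no other process is dragged down with it.
A valid finishing order for the others: proc-G, proc-E, proc-C, proc-B, proc-I.
Verifying each step:
  run proc-G (it waits on nothing); releases lock-d
  run proc-E (it waits on nothing); releases lock-f
  run proc-C (it waits on nothing); releases lock-g
  run proc-B (it waits on nothing); releases lock-n and lock-e
  proc-I waits on lock-g and lock-n — all released -> runs and releases lock-i and lock-a


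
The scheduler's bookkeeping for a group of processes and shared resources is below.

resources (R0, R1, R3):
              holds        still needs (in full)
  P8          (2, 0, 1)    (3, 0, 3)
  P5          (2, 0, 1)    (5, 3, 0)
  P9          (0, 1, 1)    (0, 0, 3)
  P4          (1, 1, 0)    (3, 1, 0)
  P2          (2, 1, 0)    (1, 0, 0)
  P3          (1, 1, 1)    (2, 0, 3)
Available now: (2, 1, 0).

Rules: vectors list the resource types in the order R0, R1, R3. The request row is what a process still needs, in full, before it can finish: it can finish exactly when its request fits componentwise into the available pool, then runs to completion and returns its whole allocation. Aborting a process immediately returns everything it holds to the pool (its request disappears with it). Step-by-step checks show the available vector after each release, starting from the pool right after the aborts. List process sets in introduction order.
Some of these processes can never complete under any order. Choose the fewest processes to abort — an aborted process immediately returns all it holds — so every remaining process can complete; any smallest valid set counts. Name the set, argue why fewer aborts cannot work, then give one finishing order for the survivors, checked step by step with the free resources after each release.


Abort P8 and P9.
Key observation: P3 could never have finished before the abort; with (2, 1, 2) returned by P8 and P9, it fits at step 3.
Minimality, checking each single-abort alternative: P8 alone leaves P9 blocked (short on R3); P5 alone leaves P8 blocked (short on R3); P9 alone leaves P8 blocked (short on R3); P4 alone leaves P8 blocked (short on R3); P2 alone leaves P8 blocked (short on R3); P3 alone leaves P8 blocked (short on R3).
Survivors finish in the order: P2, P5, P3, P4. Step-by-step check (pool after the aborts first):
  pool = (4, 2, 2)
  run P2 (needs (1, 0, 0), free (4, 2, 2)); after release of (2, 1, 0) the pool is (6, 3, 2)
  run P5 (needs (5, 3, 0), free (6, 3, 2)); after release of (2, 0, 1) the pool is (8, 3, 3)
  run P3 (needs (2, 0, 3), free (8, 3, 3)); after release of (1, 1, 1) the pool is (9, 4, 4)
  run P4 (needs (3, 1, 0), free (9, 4, 4)); after release of (1, 1, 0) the pool is (10, 5, 4)


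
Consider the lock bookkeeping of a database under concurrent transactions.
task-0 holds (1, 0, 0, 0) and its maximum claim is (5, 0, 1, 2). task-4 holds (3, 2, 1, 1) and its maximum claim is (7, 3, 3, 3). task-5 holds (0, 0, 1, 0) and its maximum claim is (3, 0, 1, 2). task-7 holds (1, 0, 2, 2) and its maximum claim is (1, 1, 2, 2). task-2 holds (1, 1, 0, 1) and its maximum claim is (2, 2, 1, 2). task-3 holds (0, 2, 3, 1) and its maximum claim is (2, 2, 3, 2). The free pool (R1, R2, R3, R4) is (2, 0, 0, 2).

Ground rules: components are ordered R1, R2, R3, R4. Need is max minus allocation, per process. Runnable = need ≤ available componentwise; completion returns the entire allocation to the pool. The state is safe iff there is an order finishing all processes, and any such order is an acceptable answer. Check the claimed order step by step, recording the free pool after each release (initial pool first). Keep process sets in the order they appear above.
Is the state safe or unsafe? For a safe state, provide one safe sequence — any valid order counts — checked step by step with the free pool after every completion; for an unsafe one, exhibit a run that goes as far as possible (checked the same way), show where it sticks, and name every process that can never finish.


SAFE, for example via the order task-3, task-7, task-2, task-5, task-4, task-0.
Key observation: at task-3 the run first touches a limit — (2, 0, 0, 1) against (2, 0, 0, 2), exact on a resource it actually requests.
Step-by-step check:
  pool = (2, 0, 0, 2)
  run task-3 (needs (2, 0, 0, 1), free (2, 0, 0, 2)); after release of (0, 2, 3, 1) the pool is (2, 2, 3, 3)
  run task-7 (needs (0, 1, 0, 0), free (2, 2, 3, 3)); after release of (1, 0, 2, 2) the pool is (3, 2, 5, 5)
  run task-2 (needs (1, 1, 1, 1), free (3, 2, 5, 5)); after release of (1, 1, 0, 1) the pool is (4, 3, 5, 6)
  run task-5 (needs (3, 0, 0, 2), free (4, 3, 5, 6)); after release of (0, 0, 1, 0) the pool is (4, 3, 6, 6)
  run task-4 (needs (4, 1, 2, 2), free (4, 3, 6, 6)); after release of (3, 2, 1, 1) the pool is (7, 5, 7, 7)
  run task-0 (needs (4, 0, 1, 2), free (7, 5, 7, 7)); after release of (1, 0, 0, 0) the pool is (8, 5, 7, 7)


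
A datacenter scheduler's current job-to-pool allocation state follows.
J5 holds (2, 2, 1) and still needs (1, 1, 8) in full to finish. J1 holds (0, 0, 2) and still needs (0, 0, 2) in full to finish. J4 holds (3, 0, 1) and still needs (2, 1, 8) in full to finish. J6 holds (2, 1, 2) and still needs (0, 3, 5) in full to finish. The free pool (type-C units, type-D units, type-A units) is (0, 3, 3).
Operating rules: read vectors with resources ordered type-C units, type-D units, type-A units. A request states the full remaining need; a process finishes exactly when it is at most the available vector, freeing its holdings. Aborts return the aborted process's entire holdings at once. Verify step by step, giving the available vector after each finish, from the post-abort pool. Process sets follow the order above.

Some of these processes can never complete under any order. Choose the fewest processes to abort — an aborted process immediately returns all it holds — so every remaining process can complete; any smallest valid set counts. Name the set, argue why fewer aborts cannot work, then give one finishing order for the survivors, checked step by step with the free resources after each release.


The answer: abort J4.
Key observation: J5 was stuck for good until J4 gave back (3, 0, 1); in the order shown it finishes at step 3.
Minimality: the empty abort set fails — the state is deadlocked as it stands.
One survivor order: J1, J6, J5. Walking it through (post-abort pool first):
  pool = (3, 3, 4)
  run J1 (needs (0, 0, 2), free (3, 3, 4)); after release of (0, 0, 2) the pool is (3, 3, 6)
  run J6 (needs (0, 3, 5), free (3, 3, 6)); after release of (2, 1, 2) the pool is (5, 4, 8)
  run J5 (needs (1, 1, 8), free (5, 4, 8)); after release of (2, 2, 1) the pool is (7, 6, 9)
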